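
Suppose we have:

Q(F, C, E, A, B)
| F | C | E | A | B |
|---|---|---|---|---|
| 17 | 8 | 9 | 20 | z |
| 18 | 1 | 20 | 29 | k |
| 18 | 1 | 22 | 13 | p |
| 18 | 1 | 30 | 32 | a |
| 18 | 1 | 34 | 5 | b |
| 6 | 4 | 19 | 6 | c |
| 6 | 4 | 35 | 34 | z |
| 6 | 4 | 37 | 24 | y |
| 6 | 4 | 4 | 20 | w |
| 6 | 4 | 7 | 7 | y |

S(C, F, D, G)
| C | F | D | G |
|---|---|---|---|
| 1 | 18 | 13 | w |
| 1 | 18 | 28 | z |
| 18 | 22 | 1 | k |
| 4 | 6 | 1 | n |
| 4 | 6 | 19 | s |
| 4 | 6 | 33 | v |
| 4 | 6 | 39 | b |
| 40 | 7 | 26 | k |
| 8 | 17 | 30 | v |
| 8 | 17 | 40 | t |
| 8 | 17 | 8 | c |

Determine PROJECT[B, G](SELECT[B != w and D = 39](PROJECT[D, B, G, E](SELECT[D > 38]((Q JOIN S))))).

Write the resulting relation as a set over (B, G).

Natural join on F, C: {(17, 8, 9, 20, z, 30, v), (17, 8, 9, 20, z, 40, t), (17, 8, 9, 20, z, 8, c), (18, 1, 20, 29, k, 13, w), (18, 1, 20, 29, k, 28, z), (18, 1, 22, 13, p, 13, w), (18, 1, 22, 13, p, 28, z), (18, 1, 30, 32, a, 13, w), (18, 1, 30, 32, a, 28, z), (18, 1, 34, 5, b, 13, w), (18, 1, 34, 5, b, 28, z), (6, 4, 19, 6, c, 1, n), (6, 4, 19, 6, c, 19, s), (6, 4, 19, 6, c, 33, v), (6, 4, 19, 6, c, 39, b), (6, 4, 35, 34, z, 1, n), (6, 4, 35, 34, z, 19, s), (6, 4, 35, 34, z, 33, v), (6, 4, 35, 34, z, 39, b), (6, 4, 37, 24, y, 1, n), (6, 4, 37, 24, y, 19, s), (6, 4, 37, 24, y, 33, v), (6, 4, 37, 24, y, 39, b), (6, 4, 4, 20, w, 1, n), (6, 4, 4, 20, w, 19, s), (6, 4, 4, 20, w, 33, v), (6, 4, 4, 20, w, 39, b), (6, 4, 7, 7, y, 1, n), (6, 4, 7, 7, y, 19, s), (6, 4, 7, 7, y, 33, v), (6, 4, 7, 7, y, 39, b)}
Selection D > 38: {(17, 8, 9, 20, z, 40, t), (6, 4, 19, 6, c, 39, b), (6, 4, 35, 34, z, 39, b), (6, 4, 37, 24, y, 39, b), (6, 4, 4, 20, w, 39, b), (6, 4, 7, 7, y, 39, b)}
π_{D, B, G, E} gives {(39, c, b, 19), (39, w, b, 4), (39, y, b, 37), (39, y, b, 7), (39, z, b, 35), (40, z, t, 9)}.
Selection B != w and D = 39: {(39, c, b, 19), (39, y, b, 37), (39, y, b, 7), (39, z, b, 35)}
π_{B, G} gives {(c, b), (y, b), (z, b)} (1 duplicate(s) eliminated).

{(c, b), (y, b), (z, b)}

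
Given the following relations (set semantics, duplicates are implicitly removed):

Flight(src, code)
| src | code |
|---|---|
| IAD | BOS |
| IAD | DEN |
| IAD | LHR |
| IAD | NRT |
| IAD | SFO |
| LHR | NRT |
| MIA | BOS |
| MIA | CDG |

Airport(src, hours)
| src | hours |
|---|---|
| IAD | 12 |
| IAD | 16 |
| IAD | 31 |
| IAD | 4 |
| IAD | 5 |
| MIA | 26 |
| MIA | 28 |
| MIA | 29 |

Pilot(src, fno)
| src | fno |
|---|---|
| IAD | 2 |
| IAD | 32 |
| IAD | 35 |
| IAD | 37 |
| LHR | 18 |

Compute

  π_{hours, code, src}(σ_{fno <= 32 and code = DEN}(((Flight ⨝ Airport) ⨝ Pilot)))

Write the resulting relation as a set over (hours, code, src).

{(12, DEN, IAD), (16, DEN, IAD), (31, DEN, IAD), (4, DEN, IAD), (5, DEN, IAD)}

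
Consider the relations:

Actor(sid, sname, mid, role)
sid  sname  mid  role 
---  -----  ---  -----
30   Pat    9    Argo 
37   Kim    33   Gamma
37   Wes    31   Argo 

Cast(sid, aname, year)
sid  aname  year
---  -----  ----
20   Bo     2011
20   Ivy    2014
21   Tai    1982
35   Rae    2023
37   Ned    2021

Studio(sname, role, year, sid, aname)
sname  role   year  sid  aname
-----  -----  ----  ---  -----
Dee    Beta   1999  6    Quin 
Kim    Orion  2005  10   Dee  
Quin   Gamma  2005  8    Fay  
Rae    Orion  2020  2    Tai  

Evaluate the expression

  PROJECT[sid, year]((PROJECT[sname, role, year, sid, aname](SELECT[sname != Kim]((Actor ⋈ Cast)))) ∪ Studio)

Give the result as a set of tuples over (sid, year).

Natural join on sid: {(37, Kim, 33, Gamma, Ned, 2021), (37, Wes, 31, Argo, Ned, 2021)}
σ[sname != Kim]: keep tuples satisfying sname != Kim → {(37, Wes, 31, Argo, Ned, 2021)}
Projecting to sname, role, year, sid, aname: {(Wes, Argo, 2021, 37, Ned)}
Union: {(Wes, Argo, 2021, 37, Ned)} with {(Dee, Beta, 1999, 6, Quin), (Kim, Orion, 2005, 10, Dee), (Quin, Gamma, 2005, 8, Fay), (Rae, Orion, 2020, 2, Tai)} → {(Dee, Beta, 1999, 6, Quin), (Kim, Orion, 2005, 10, Dee), (Quin, Gamma, 2005, 8, Fay), (Rae, Orion, 2020, 2, Tai), (Wes, Argo, 2021, 37, Ned)}
Projecting to sid, year: {(10, 2005), (2, 2020), (37, 2021), (6, 1999), (8, 2005)}

{(10, 2005), (2, 2020), (37, 2021), (6, 1999), (8, 2005)}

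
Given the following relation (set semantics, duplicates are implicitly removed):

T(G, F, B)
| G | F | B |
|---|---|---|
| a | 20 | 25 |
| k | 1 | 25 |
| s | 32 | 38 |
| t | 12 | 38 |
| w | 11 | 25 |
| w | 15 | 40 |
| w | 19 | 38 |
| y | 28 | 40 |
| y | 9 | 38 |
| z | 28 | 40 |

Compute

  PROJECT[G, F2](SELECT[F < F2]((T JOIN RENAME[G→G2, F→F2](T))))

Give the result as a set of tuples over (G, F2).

{(k, 11), (k, 20), (t, 19), (t, 32), (w, 20), (w, 28), (w, 32), (y, 12), (y, 19), (y, 32)}

ρ[G→G2, F→F2]: schema becomes (G2, F2, B); tuples unchanged.
Joining T and RENAME[G→G2, F→F2](T) on B yields {(a, 20, 25, a, 20), (a, 20, 25, k, 1), (a, 20, 25, w, 11), (k, 1, 25, a, 20), (k, 1, 25, k, 1), (k, 1, 25, w, 11), (s, 32, 38, s, 32), (s, 32, 38, t, 12), (s, 32, 38, w, 19), (s, 32, 38, y, 9), (t, 12, 38, s, 32), (t, 12, 38, t, 12), (t, 12, 38, w, 19), (t, 12, 38, y, 9), (w, 11, 25, a, 20), (w, 11, 25, k, 1), (w, 11, 25, w, 11), (w, 15, 40, w, 15), (w, 15, 40, y, 28), (w, 15, 40, z, 28), (w, 19, 38, s, 32), (w, 19, 38, t, 12), (w, 19, 38, w, 19), (w, 19, 38, y, 9), (y, 28, 40, w, 15), (y, 28, 40, y, 28), (y, 28, 40, z, 28), (y, 9, 38, s, 32), (y, 9, 38, t, 12), (y, 9, 38, w, 19), (y, 9, 38, y, 9), (z, 28, 40, w, 15), (z, 28, 40, y, 28), (z, 28, 40, z, 28)}.
Filtering on F < F2 leaves {(k, 1, 25, a, 20), (k, 1, 25, w, 11), (t, 12, 38, s, 32), (t, 12, 38, w, 19), (w, 11, 25, a, 20), (w, 15, 40, y, 28), (w, 15, 40, z, 28), (w, 19, 38, s, 32), (y, 9, 38, s, 32), (y, 9, 38, t, 12), (y, 9, 38, w, 19)}.
π_{G, F2} gives {(k, 11), (k, 20), (t, 19), (t, 32), (w, 20), (w, 28), (w, 32), (y, 12), (y, 19), (y, 32)} (1 duplicate(s) eliminated).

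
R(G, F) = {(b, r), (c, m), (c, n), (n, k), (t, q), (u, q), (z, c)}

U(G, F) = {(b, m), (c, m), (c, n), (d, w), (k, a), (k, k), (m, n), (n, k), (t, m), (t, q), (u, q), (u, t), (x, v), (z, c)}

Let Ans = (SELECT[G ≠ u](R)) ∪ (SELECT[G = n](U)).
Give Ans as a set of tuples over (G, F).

Selection G ≠ u: {(b, r), (c, m), (c, n), (n, k), (t, q), (z, c)}
Selection G = n: {(n, k)}
Union: {(b, r), (c, m), (c, n), (n, k), (t, q), (z, c)} with {(n, k)} → {(b, r), (c, m), (c, n), (n, k), (t, q), (z, c)}

{(b, r), (c, m), (c, n), (n, k), (t, q), (z, c)}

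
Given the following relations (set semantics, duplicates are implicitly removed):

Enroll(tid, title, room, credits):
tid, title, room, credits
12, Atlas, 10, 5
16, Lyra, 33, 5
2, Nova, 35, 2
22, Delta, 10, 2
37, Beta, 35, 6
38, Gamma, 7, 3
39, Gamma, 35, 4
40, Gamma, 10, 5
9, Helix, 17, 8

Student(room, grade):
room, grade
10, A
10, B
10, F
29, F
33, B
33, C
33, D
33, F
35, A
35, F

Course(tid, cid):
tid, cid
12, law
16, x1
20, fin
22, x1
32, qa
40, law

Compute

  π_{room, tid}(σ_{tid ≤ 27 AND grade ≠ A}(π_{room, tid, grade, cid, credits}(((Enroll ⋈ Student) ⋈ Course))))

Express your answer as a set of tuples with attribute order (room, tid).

Enroll ⋈ Student (natural join on room): {(12, Atlas, 10, 5, A), (12, Atlas, 10, 5, B), (12, Atlas, 10, 5, F), (16, Lyra, 33, 5, B), (16, Lyra, 33, 5, C), (16, Lyra, 33, 5, D), (16, Lyra, 33, 5, F), (2, Nova, 35, 2, A), (2, Nova, 35, 2, F), (22, Delta, 10, 2, A), (22, Delta, 10, 2, B), (22, Delta, 10, 2, F), (37, Beta, 35, 6, A), (37, Beta, 35, 6, F), (39, Gamma, 35, 4, A), (39, Gamma, 35, 4, F), (40, Gamma, 10, 5, A), (40, Gamma, 10, 5, B), (40, Gamma, 10, 5, F)}
(Enroll ⋈ Student) ⋈ Course (natural join on tid): {(12, Atlas, 10, 5, A, law), (12, Atlas, 10, 5, B, law), (12, Atlas, 10, 5, F, law), (16, Lyra, 33, 5, B, x1), (16, Lyra, 33, 5, C, x1), (16, Lyra, 33, 5, D, x1), (16, Lyra, 33, 5, F, x1), (22, Delta, 10, 2, A, x1), (22, Delta, 10, 2, B, x1), (22, Delta, 10, 2, F, x1), (40, Gamma, 10, 5, A, law), (40, Gamma, 10, 5, B, law), (40, Gamma, 10, 5, F, law)}
Projecting to room, tid, grade, cid, credits: {(10, 12, A, law, 5), (10, 12, B, law, 5), (10, 12, F, law, 5), (10, 22, A, x1, 2), (10, 22, B, x1, 2), (10, 22, F, x1, 2), (10, 40, A, law, 5), (10, 40, B, law, 5), (10, 40, F, law, 5), (33, 16, B, x1, 5), (33, 16, C, x1, 5), (33, 16, D, x1, 5), (33, 16, F, x1, 5)}
σ[tid ≤ 27 AND grade ≠ A]: keep tuples satisfying tid ≤ 27 AND grade ≠ A → {(10, 12, B, law, 5), (10, 12, F, law, 5), (10, 22, B, x1, 2), (10, 22, F, x1, 2), (33, 16, B, x1, 5), (33, 16, C, x1, 5), (33, 16, D, x1, 5), (33, 16, F, x1, 5)}
Projecting to room, tid (5 duplicate(s) eliminated): {(10, 12), (10, 22), (33, 16)}

{(10, 12), (10, 22), (33, 16)}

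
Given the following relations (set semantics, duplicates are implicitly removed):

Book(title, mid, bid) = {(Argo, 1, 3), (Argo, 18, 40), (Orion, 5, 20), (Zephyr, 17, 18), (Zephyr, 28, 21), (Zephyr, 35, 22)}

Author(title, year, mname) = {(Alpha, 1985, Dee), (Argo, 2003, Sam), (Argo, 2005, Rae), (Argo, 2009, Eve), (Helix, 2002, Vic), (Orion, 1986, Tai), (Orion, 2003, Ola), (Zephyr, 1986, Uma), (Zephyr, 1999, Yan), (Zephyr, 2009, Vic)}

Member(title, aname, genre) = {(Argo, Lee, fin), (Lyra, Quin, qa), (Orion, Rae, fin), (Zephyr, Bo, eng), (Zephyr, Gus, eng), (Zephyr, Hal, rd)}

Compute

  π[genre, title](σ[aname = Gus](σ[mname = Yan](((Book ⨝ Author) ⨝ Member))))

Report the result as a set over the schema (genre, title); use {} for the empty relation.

{(eng, Zephyr)}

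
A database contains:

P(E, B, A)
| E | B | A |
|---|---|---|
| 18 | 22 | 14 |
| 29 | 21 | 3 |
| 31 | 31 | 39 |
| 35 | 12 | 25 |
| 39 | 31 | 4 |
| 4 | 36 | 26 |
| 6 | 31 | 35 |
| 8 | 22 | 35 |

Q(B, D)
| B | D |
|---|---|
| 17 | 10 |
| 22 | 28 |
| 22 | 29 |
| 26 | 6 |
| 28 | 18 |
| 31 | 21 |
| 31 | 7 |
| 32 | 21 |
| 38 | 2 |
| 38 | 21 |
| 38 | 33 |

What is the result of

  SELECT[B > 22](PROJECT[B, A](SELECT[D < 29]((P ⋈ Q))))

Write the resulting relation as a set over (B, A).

{(31, 35), (31, 39), (31, 4)}

P ⋈ Q (natural join on B): {(18, 22, 14, 28), (18, 22, 14, 29), (31, 31, 39, 21), (31, 31, 39, 7), (39, 31, 4, 21), (39, 31, 4, 7), (6, 31, 35, 21), (6, 31, 35, 7), (8, 22, 35, 28), (8, 22, 35, 29)}
Selection D < 29: {(18, 22, 14, 28), (31, 31, 39, 21), (31, 31, 39, 7), (39, 31, 4, 21), (39, 31, 4, 7), (6, 31, 35, 21), (6, 31, 35, 7), (8, 22, 35, 28)}
Keep only column(s) B, A (3 duplicate(s) eliminated): {(22, 14), (22, 35), (31, 35), (31, 39), (31, 4)}
Selection B > 22: {(31, 35), (31, 39), (31, 4)}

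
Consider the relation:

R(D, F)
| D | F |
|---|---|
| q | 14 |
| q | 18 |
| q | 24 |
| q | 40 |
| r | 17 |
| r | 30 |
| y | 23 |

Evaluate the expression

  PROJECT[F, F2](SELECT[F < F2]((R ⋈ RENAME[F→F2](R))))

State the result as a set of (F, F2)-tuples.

{(14, 18), (14, 24), (14, 40), (17, 30), (18, 24), (18, 40), (24, 40)}

ρ[F→F2]: schema becomes (D, F2); tuples unchanged.
Joining R and RENAME[F→F2](R) on D yields {(q, 14, 14), (q, 14, 18), (q, 14, 24), (q, 14, 40), (q, 18, 14), (q, 18, 18), (q, 18, 24), (q, 18, 40), (q, 24, 14), (q, 24, 18), (q, 24, 24), (q, 24, 40), (q, 40, 14), (q, 40, 18), (q, 40, 24), (q, 40, 40), (r, 17, 17), (r, 17, 30), (r, 30, 17), (r, 30, 30), (y, 23, 23)}.
Apply σ_{F < F2}; surviving tuples: {(q, 14, 18), (q, 14, 24), (q, 14, 40), (q, 18, 24), (q, 18, 40), (q, 24, 40), (r, 17, 30)}
Keep only column(s) F, F2: {(14, 18), (14, 24), (14, 40), (17, 30), (18, 24), (18, 40), (24, 40)}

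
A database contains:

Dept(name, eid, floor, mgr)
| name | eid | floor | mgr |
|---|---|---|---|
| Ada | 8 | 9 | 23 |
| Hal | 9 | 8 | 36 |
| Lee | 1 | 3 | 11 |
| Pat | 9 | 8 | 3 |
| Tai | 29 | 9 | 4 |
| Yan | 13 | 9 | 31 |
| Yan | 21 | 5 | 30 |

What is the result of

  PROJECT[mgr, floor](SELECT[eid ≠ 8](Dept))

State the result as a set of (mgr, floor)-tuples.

{(11, 3), (3, 8), (30, 5), (31, 9), (36, 8), (4, 9)}

Selection eid ≠ 8: {(Hal, 9, 8, 36), (Lee, 1, 3, 11), (Pat, 9, 8, 3), (Tai, 29, 9, 4), (Yan, 13, 9, 31), (Yan, 21, 5, 30)}
Keep only column(s) mgr, floor: {(11, 3), (3, 8), (30, 5), (31, 9), (36, 8), (4, 9)}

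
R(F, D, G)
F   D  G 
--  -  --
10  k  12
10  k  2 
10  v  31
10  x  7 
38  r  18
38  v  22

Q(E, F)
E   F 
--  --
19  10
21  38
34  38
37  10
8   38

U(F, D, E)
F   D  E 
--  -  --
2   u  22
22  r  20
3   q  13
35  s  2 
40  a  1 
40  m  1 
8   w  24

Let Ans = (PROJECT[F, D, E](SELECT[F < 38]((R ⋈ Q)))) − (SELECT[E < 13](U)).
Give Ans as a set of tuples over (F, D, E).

{(10, k, 19), (10, k, 37), (10, v, 19), (10, v, 37), (10, x, 19), (10, x, 37)}

R ⋈ Q (natural join on F): {(10, k, 12, 19), (10, k, 12, 37), (10, k, 2, 19), (10, k, 2, 37), (10, v, 31, 19), (10, v, 31, 37), (10, x, 7, 19), (10, x, 7, 37), (38, r, 18, 21), (38, r, 18, 34), (38, r, 18, 8), (38, v, 22, 21), (38, v, 22, 34), (38, v, 22, 8)}
Apply σ_{F < 38}; surviving tuples: {(10, k, 12, 19), (10, k, 12, 37), (10, k, 2, 19), (10, k, 2, 37), (10, v, 31, 19), (10, v, 31, 37), (10, x, 7, 19), (10, x, 7, 37)}
π[F, D, E]: project onto (F, D, E) (2 duplicate(s) eliminated) → {(10, k, 19), (10, k, 37), (10, v, 19), (10, v, 37), (10, x, 19), (10, x, 37)}
Apply σ_{E < 13}; surviving tuples: {(35, s, 2), (40, a, 1), (40, m, 1)}
Taking the difference: {(10, k, 19), (10, k, 37), (10, v, 19), (10, v, 37), (10, x, 19), (10, x, 37)}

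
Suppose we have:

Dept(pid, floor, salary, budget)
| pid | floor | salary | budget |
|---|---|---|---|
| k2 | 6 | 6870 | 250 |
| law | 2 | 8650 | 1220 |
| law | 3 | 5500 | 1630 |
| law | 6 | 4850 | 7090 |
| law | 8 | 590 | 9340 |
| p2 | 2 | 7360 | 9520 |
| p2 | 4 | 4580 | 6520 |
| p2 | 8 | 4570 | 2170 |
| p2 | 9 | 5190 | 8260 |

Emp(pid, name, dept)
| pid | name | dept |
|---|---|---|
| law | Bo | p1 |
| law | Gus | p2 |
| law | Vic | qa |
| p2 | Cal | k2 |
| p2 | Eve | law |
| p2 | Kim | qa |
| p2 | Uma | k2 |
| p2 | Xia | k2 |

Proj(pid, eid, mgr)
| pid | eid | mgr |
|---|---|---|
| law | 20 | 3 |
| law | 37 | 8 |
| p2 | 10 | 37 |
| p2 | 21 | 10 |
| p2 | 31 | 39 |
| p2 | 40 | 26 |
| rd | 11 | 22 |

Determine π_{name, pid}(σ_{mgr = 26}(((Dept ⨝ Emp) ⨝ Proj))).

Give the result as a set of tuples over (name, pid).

{(Cal, p2), (Eve, p2), (Kim, p2), (Uma, p2), (Xia, p2)}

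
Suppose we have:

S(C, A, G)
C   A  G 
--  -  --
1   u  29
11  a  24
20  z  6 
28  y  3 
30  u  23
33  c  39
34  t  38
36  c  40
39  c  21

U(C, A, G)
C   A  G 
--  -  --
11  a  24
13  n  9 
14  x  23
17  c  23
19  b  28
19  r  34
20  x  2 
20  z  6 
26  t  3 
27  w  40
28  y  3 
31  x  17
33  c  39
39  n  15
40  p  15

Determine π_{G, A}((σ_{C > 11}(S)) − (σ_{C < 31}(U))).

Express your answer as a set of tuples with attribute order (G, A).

{(21, c), (23, u), (38, t), (39, c), (40, c)}

Filtering on C > 11 leaves {(20, z, 6), (28, y, 3), (30, u, 23), (33, c, 39), (34, t, 38), (36, c, 40), (39, c, 21)}.
Filtering on C < 31 leaves {(11, a, 24), (13, n, 9), (14, x, 23), (17, c, 23), (19, b, 28), (19, r, 34), (20, x, 2), (20, z, 6), (26, t, 3), (27, w, 40), (28, y, 3)}.
Taking the difference: {(30, u, 23), (33, c, 39), (34, t, 38), (36, c, 40), (39, c, 21)}
π_{G, A} gives {(21, c), (23, u), (38, t), (39, c), (40, c)}.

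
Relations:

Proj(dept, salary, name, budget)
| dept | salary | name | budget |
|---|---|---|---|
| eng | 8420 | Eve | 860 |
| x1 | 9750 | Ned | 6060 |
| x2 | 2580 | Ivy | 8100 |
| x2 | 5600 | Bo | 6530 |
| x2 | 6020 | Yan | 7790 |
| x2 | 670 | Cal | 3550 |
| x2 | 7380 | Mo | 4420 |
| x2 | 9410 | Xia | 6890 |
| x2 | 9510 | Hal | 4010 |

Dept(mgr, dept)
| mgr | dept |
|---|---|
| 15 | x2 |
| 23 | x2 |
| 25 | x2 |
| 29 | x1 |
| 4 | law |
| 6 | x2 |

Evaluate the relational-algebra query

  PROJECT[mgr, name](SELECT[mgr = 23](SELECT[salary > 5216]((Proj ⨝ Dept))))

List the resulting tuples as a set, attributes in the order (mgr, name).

Joining Proj and Dept on dept yields {(x1, 9750, Ned, 6060, 29), (x2, 2580, Ivy, 8100, 15), (x2, 2580, Ivy, 8100, 23), (x2, 2580, Ivy, 8100, 25), (x2, 2580, Ivy, 8100, 6), (x2, 5600, Bo, 6530, 15), (x2, 5600, Bo, 6530, 23), (x2, 5600, Bo, 6530, 25), (x2, 5600, Bo, 6530, 6), (x2, 6020, Yan, 7790, 15), (x2, 6020, Yan, 7790, 23), (x2, 6020, Yan, 7790, 25), (x2, 6020, Yan, 7790, 6), (x2, 670, Cal, 3550, 15), (x2, 670, Cal, 3550, 23), (x2, 670, Cal, 3550, 25), (x2, 670, Cal, 3550, 6), (x2, 7380, Mo, 4420, 15), (x2, 7380, Mo, 4420, 23), (x2, 7380, Mo, 4420, 25), (x2, 7380, Mo, 4420, 6), (x2, 9410, Xia, 6890, 15), (x2, 9410, Xia, 6890, 23), (x2, 9410, Xia, 6890, 25), (x2, 9410, Xia, 6890, 6), (x2, 9510, Hal, 4010, 15), (x2, 9510, Hal, 4010, 23), (x2, 9510, Hal, 4010, 25), (x2, 9510, Hal, 4010, 6)}.
Filtering on salary > 5216 leaves {(x1, 9750, Ned, 6060, 29), (x2, 5600, Bo, 6530, 15), (x2, 5600, Bo, 6530, 23), (x2, 5600, Bo, 6530, 25), (x2, 5600, Bo, 6530, 6), (x2, 6020, Yan, 7790, 15), (x2, 6020, Yan, 7790, 23), (x2, 6020, Yan, 7790, 25), (x2, 6020, Yan, 7790, 6), (x2, 7380, Mo, 4420, 15), (x2, 7380, Mo, 4420, 23), (x2, 7380, Mo, 4420, 25), (x2, 7380, Mo, 4420, 6), (x2, 9410, Xia, 6890, 15), (x2, 9410, Xia, 6890, 23), (x2, 9410, Xia, 6890, 25), (x2, 9410, Xia, 6890, 6), (x2, 9510, Hal, 4010, 15), (x2, 9510, Hal, 4010, 23), (x2, 9510, Hal, 4010, 25), (x2, 9510, Hal, 4010, 6)}.
Filtering on mgr = 23 leaves {(x2, 5600, Bo, 6530, 23), (x2, 6020, Yan, 7790, 23), (x2, 7380, Mo, 4420, 23), (x2, 9410, Xia, 6890, 23), (x2, 9510, Hal, 4010, 23)}.
Projecting to mgr, name: {(23, Bo), (23, Hal), (23, Mo), (23, Xia), (23, Yan)}

{(23, Bo), (23, Hal), (23, Mo), (23, Xia), (23, Yan)}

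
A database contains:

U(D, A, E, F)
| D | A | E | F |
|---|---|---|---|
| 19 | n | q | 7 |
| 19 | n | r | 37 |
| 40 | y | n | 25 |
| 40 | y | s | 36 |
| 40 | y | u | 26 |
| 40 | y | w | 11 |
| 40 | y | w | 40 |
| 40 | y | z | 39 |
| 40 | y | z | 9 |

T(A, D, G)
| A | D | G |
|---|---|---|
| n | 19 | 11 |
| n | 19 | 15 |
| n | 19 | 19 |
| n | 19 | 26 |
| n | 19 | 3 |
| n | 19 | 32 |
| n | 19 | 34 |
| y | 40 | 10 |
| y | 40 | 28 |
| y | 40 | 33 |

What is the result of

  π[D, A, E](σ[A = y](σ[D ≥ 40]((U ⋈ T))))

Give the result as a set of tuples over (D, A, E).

{(40, y, n), (40, y, s), (40, y, u), (40, y, w), (40, y, z)}

Joining U and T on D, A yields {(19, n, q, 7, 11), (19, n, q, 7, 15), (19, n, q, 7, 19), (19, n, q, 7, 26), (19, n, q, 7, 3), (19, n, q, 7, 32), (19, n, q, 7, 34), (19, n, r, 37, 11), (19, n, r, 37, 15), (19, n, r, 37, 19), (19, n, r, 37, 26), (19, n, r, 37, 3), (19, n, r, 37, 32), (19, n, r, 37, 34), (40, y, n, 25, 10), (40, y, n, 25, 28), (40, y, n, 25, 33), (40, y, s, 36, 10), (40, y, s, 36, 28), (40, y, s, 36, 33), (40, y, u, 26, 10), (40, y, u, 26, 28), (40, y, u, 26, 33), (40, y, w, 11, 10), (40, y, w, 11, 28), (40, y, w, 11, 33), (40, y, w, 40, 10), (40, y, w, 40, 28), (40, y, w, 40, 33), (40, y, z, 39, 10), (40, y, z, 39, 28), (40, y, z, 39, 33), (40, y, z, 9, 10), (40, y, z, 9, 28), (40, y, z, 9, 33)}.
Apply σ_{D ≥ 40}; surviving tuples: {(40, y, n, 25, 10), (40, y, n, 25, 28), (40, y, n, 25, 33), (40, y, s, 36, 10), (40, y, s, 36, 28), (40, y, s, 36, 33), (40, y, u, 26, 10), (40, y, u, 26, 28), (40, y, u, 26, 33), (40, y, w, 11, 10), (40, y, w, 11, 28), (40, y, w, 11, 33), (40, y, w, 40, 10), (40, y, w, 40, 28), (40, y, w, 40, 33), (40, y, z, 39, 10), (40, y, z, 39, 28), (40, y, z, 39, 33), (40, y, z, 9, 10), (40, y, z, 9, 28), (40, y, z, 9, 33)}
Apply σ_{A = y}; surviving tuples: {(40, y, n, 25, 10), (40, y, n, 25, 28), (40, y, n, 25, 33), (40, y, s, 36, 10), (40, y, s, 36, 28), (40, y, s, 36, 33), (40, y, u, 26, 10), (40, y, u, 26, 28), (40, y, u, 26, 33), (40, y, w, 11, 10), (40, y, w, 11, 28), (40, y, w, 11, 33), (40, y, w, 40, 10), (40, y, w, 40, 28), (40, y, w, 40, 33), (40, y, z, 39, 10), (40, y, z, 39, 28), (40, y, z, 39, 33), (40, y, z, 9, 10), (40, y, z, 9, 28), (40, y, z, 9, 33)}
π[D, A, E]: project onto (D, A, E) (16 duplicate(s) eliminated) → {(40, y, n), (40, y, s), (40, y, u), (40, y, w), (40, y, z)}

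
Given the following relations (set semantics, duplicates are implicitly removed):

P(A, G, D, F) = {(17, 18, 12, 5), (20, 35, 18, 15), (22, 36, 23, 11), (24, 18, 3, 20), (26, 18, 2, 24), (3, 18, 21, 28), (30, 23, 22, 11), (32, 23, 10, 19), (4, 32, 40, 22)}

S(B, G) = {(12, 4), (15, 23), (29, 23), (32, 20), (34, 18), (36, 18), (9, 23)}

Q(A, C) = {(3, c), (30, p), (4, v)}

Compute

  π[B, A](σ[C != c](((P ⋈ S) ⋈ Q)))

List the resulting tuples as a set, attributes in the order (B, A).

P ⋈ S (natural join on G): {(17, 18, 12, 5, 34), (17, 18, 12, 5, 36), (24, 18, 3, 20, 34), (24, 18, 3, 20, 36), (26, 18, 2, 24, 34), (26, 18, 2, 24, 36), (3, 18, 21, 28, 34), (3, 18, 21, 28, 36), (30, 23, 22, 11, 15), (30, 23, 22, 11, 29), (30, 23, 22, 11, 9), (32, 23, 10, 19, 15), (32, 23, 10, 19, 29), (32, 23, 10, 19, 9)}
(P ⋈ S) ⋈ Q (natural join on A): {(3, 18, 21, 28, 34, c), (3, 18, 21, 28, 36, c), (30, 23, 22, 11, 15, p), (30, 23, 22, 11, 29, p), (30, 23, 22, 11, 9, p)}
Selection C != c: {(30, 23, 22, 11, 15, p), (30, 23, 22, 11, 29, p), (30, 23, 22, 11, 9, p)}
π_{B, A} gives {(15, 30), (29, 30), (9, 30)}.

{(15, 30), (29, 30), (9, 30)}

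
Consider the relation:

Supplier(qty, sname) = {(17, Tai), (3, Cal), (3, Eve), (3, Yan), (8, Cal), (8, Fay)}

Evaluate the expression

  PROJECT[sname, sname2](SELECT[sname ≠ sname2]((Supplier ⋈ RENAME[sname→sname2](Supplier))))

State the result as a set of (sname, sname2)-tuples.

{(Cal, Eve), (Cal, Fay), (Cal, Yan), (Eve, Cal), (Eve, Yan), (Fay, Cal), (Yan, Cal), (Yan, Eve)}

ρ[sname→sname2]: schema becomes (qty, sname2); tuples unchanged.
Joining Supplier and RENAME[sname→sname2](Supplier) on qty yields {(17, Tai, Tai), (3, Cal, Cal), (3, Cal, Eve), (3, Cal, Yan), (3, Eve, Cal), (3, Eve, Eve), (3, Eve, Yan), (3, Yan, Cal), (3, Yan, Eve), (3, Yan, Yan), (8, Cal, Cal), (8, Cal, Fay), (8, Fay, Cal), (8, Fay, Fay)}.
σ[sname ≠ sname2]: keep tuples satisfying sname ≠ sname2 → {(3, Cal, Eve), (3, Cal, Yan), (3, Eve, Cal), (3, Eve, Yan), (3, Yan, Cal), (3, Yan, Eve), (8, Cal, Fay), (8, Fay, Cal)}
Keep only column(s) sname, sname2: {(Cal, Eve), (Cal, Fay), (Cal, Yan), (Eve, Cal), (Eve, Yan), (Fay, Cal), (Yan, Cal), (Yan, Eve)}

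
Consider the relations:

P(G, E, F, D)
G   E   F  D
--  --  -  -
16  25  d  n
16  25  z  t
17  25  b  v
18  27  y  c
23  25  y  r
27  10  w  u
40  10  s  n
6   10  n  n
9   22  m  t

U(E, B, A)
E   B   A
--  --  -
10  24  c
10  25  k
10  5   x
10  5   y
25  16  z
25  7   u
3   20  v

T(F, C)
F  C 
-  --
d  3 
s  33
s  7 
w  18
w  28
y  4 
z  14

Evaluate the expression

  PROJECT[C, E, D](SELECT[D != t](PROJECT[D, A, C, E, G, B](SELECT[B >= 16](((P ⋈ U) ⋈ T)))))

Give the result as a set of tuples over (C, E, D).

Joining P and U on E yields {(16, 25, d, n, 16, z), (16, 25, d, n, 7, u), (16, 25, z, t, 16, z), (16, 25, z, t, 7, u), (17, 25, b, v, 16, z), (17, 25, b, v, 7, u), (23, 25, y, r, 16, z), (23, 25, y, r, 7, u), (27, 10, w, u, 24, c), (27, 10, w, u, 25, k), (27, 10, w, u, 5, x), (27, 10, w, u, 5, y), (40, 10, s, n, 24, c), (40, 10, s, n, 25, k), (40, 10, s, n, 5, x), (40, 10, s, n, 5, y), (6, 10, n, n, 24, c), (6, 10, n, n, 25, k), (6, 10, n, n, 5, x), (6, 10, n, n, 5, y)}.
Joining (P ⋈ U) and T on F yields {(16, 25, d, n, 16, z, 3), (16, 25, d, n, 7, u, 3), (16, 25, z, t, 16, z, 14), (16, 25, z, t, 7, u, 14), (23, 25, y, r, 16, z, 4), (23, 25, y, r, 7, u, 4), (27, 10, w, u, 24, c, 18), (27, 10, w, u, 24, c, 28), (27, 10, w, u, 25, k, 18), (27, 10, w, u, 25, k, 28), (27, 10, w, u, 5, x, 18), (27, 10, w, u, 5, x, 28), (27, 10, w, u, 5, y, 18), (27, 10, w, u, 5, y, 28), (40, 10, s, n, 24, c, 33), (40, 10, s, n, 24, c, 7), (40, 10, s, n, 25, k, 33), (40, 10, s, n, 25, k, 7), (40, 10, s, n, 5, x, 33), (40, 10, s, n, 5, x, 7), (40, 10, s, n, 5, y, 33), (40, 10, s, n, 5, y, 7)}.
Filtering on B >= 16 leaves {(16, 25, d, n, 16, z, 3), (16, 25, z, t, 16, z, 14), (23, 25, y, r, 16, z, 4), (27, 10, w, u, 24, c, 18), (27, 10, w, u, 24, c, 28), (27, 10, w, u, 25, k, 18), (27, 10, w, u, 25, k, 28), (40, 10, s, n, 24, c, 33), (40, 10, s, n, 24, c, 7), (40, 10, s, n, 25, k, 33), (40, 10, s, n, 25, k, 7)}.
Keep only column(s) D, A, C, E, G, B: {(n, c, 33, 10, 40, 24), (n, c, 7, 10, 40, 24), (n, k, 33, 10, 40, 25), (n, k, 7, 10, 40, 25), (n, z, 3, 25, 16, 16), (r, z, 4, 25, 23, 16), (t, z, 14, 25, 16, 16), (u, c, 18, 10, 27, 24), (u, c, 28, 10, 27, 24), (u, k, 18, 10, 27, 25), (u, k, 28, 10, 27, 25)}
Filtering on D != t leaves {(n, c, 33, 10, 40, 24), (n, c, 7, 10, 40, 24), (n, k, 33, 10, 40, 25), (n, k, 7, 10, 40, 25), (n, z, 3, 25, 16, 16), (r, z, 4, 25, 23, 16), (u, c, 18, 10, 27, 24), (u, c, 28, 10, 27, 24), (u, k, 18, 10, 27, 25), (u, k, 28, 10, 27, 25)}.
Keep only column(s) C, E, D (4 duplicate(s) eliminated): {(18, 10, u), (28, 10, u), (3, 25, n), (33, 10, n), (4, 25, r), (7, 10, n)}

{(18, 10, u), (28, 10, u), (3, 25, n), (33, 10, n), (4, 25, r), (7, 10, n)}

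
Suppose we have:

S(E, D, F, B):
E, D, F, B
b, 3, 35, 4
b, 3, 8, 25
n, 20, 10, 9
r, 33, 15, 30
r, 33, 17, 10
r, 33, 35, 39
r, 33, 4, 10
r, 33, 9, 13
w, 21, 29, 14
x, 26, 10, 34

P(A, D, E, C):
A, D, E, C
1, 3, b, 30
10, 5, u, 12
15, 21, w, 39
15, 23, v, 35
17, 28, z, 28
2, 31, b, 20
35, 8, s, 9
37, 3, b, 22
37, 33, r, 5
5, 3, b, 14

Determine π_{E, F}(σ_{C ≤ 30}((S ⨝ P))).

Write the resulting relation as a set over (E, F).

Joining S and P on E, D yields {(b, 3, 35, 4, 1, 30), (b, 3, 35, 4, 37, 22), (b, 3, 35, 4, 5, 14), (b, 3, 8, 25, 1, 30), (b, 3, 8, 25, 37, 22), (b, 3, 8, 25, 5, 14), (r, 33, 15, 30, 37, 5), (r, 33, 17, 10, 37, 5), (r, 33, 35, 39, 37, 5), (r, 33, 4, 10, 37, 5), (r, 33, 9, 13, 37, 5), (w, 21, 29, 14, 15, 39)}.
Filtering on C ≤ 30 leaves {(b, 3, 35, 4, 1, 30), (b, 3, 35, 4, 37, 22), (b, 3, 35, 4, 5, 14), (b, 3, 8, 25, 1, 30), (b, 3, 8, 25, 37, 22), (b, 3, 8, 25, 5, 14), (r, 33, 15, 30, 37, 5), (r, 33, 17, 10, 37, 5), (r, 33, 35, 39, 37, 5), (r, 33, 4, 10, 37, 5), (r, 33, 9, 13, 37, 5)}.
Projecting to E, F (4 duplicate(s) eliminated): {(b, 35), (b, 8), (r, 15), (r, 17), (r, 35), (r, 4), (r, 9)}

{(b, 35), (b, 8), (r, 15), (r, 17), (r, 35), (r, 4), (r, 9)}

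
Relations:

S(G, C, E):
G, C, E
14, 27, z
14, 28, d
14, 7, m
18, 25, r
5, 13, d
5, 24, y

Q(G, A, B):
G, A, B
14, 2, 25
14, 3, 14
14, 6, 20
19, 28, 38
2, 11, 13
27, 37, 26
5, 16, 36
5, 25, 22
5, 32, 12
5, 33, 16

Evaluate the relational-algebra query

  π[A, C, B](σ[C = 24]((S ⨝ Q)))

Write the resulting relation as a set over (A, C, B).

Natural join on G: {(14, 27, z, 2, 25), (14, 27, z, 3, 14), (14, 27, z, 6, 20), (14, 28, d, 2, 25), (14, 28, d, 3, 14), (14, 28, d, 6, 20), (14, 7, m, 2, 25), (14, 7, m, 3, 14), (14, 7, m, 6, 20), (5, 13, d, 16, 36), (5, 13, d, 25, 22), (5, 13, d, 32, 12), (5, 13, d, 33, 16), (5, 24, y, 16, 36), (5, 24, y, 25, 22), (5, 24, y, 32, 12), (5, 24, y, 33, 16)}
Filtering on C = 24 leaves {(5, 24, y, 16, 36), (5, 24, y, 25, 22), (5, 24, y, 32, 12), (5, 24, y, 33, 16)}.
π_{A, C, B} gives {(16, 24, 36), (25, 24, 22), (32, 24, 12), (33, 24, 16)}.

{(16, 24, 36), (25, 24, 22), (32, 24, 12), (33, 24, 16)}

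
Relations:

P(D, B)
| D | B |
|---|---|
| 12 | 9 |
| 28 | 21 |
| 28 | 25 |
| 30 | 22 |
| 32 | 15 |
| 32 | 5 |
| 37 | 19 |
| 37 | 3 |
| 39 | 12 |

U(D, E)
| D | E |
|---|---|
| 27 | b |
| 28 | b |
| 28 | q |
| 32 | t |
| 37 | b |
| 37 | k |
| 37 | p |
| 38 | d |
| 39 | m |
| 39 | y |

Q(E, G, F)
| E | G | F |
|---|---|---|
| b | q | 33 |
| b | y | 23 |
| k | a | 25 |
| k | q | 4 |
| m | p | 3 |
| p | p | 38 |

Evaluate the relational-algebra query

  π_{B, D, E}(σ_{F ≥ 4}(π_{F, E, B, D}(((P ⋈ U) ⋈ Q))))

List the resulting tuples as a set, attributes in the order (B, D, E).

{(19, 37, b), (19, 37, k), (19, 37, p), (21, 28, b), (25, 28, b), (3, 37, b), (3, 37, k), (3, 37, p)}

Natural join on D: {(28, 21, b), (28, 21, q), (28, 25, b), (28, 25, q), (32, 15, t), (32, 5, t), (37, 19, b), (37, 19, k), (37, 19, p), (37, 3, b), (37, 3, k), (37, 3, p), (39, 12, m), (39, 12, y)}
Natural join on E: {(28, 21, b, q, 33), (28, 21, b, y, 23), (28, 25, b, q, 33), (28, 25, b, y, 23), (37, 19, b, q, 33), (37, 19, b, y, 23), (37, 19, k, a, 25), (37, 19, k, q, 4), (37, 19, p, p, 38), (37, 3, b, q, 33), (37, 3, b, y, 23), (37, 3, k, a, 25), (37, 3, k, q, 4), (37, 3, p, p, 38), (39, 12, m, p, 3)}
π[F, E, B, D]: project onto (F, E, B, D) → {(23, b, 19, 37), (23, b, 21, 28), (23, b, 25, 28), (23, b, 3, 37), (25, k, 19, 37), (25, k, 3, 37), (3, m, 12, 39), (33, b, 19, 37), (33, b, 21, 28), (33, b, 25, 28), (33, b, 3, 37), (38, p, 19, 37), (38, p, 3, 37), (4, k, 19, 37), (4, k, 3, 37)}
σ[F ≥ 4]: keep tuples satisfying F ≥ 4 → {(23, b, 19, 37), (23, b, 21, 28), (23, b, 25, 28), (23, b, 3, 37), (25, k, 19, 37), (25, k, 3, 37), (33, b, 19, 37), (33, b, 21, 28), (33, b, 25, 28), (33, b, 3, 37), (38, p, 19, 37), (38, p, 3, 37), (4, k, 19, 37), (4, k, 3, 37)}
π[B, D, E]: project onto (B, D, E) (6 duplicate(s) eliminated) → {(19, 37, b), (19, 37, k), (19, 37, p), (21, 28, b), (25, 28, b), (3, 37, b), (3, 37, k), (3, 37, p)}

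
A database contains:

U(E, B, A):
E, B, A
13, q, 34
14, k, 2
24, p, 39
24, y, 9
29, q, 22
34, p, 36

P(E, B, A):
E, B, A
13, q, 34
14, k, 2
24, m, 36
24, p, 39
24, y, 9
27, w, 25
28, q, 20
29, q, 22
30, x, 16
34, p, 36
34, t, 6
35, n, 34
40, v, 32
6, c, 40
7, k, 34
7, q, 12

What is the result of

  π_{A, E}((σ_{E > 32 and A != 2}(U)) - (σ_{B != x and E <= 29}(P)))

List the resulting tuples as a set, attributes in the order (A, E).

{(36, 34)}

Apply σ_{E > 32 and A != 2}; surviving tuples: {(34, p, 36)}
Apply σ_{B != x and E <= 29}; surviving tuples: {(13, q, 34), (14, k, 2), (24, m, 36), (24, p, 39), (24, y, 9), (27, w, 25), (28, q, 20), (29, q, 22), (6, c, 40), (7, k, 34), (7, q, 12)}
Difference: {(34, p, 36)} with {(13, q, 34), (14, k, 2), (24, m, 36), (24, p, 39), (24, y, 9), (27, w, 25), (28, q, 20), (29, q, 22), (6, c, 40), (7, k, 34), (7, q, 12)} → {(34, p, 36)}
Keep only column(s) A, E: {(36, 34)}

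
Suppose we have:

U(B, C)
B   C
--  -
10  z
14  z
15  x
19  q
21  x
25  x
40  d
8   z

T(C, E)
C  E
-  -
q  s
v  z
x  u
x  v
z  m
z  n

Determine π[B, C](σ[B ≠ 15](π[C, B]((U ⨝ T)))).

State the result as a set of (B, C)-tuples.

Joining U and T on C yields {(10, z, m), (10, z, n), (14, z, m), (14, z, n), (15, x, u), (15, x, v), (19, q, s), (21, x, u), (21, x, v), (25, x, u), (25, x, v), (8, z, m), (8, z, n)}.
Projecting to C, B (6 duplicate(s) eliminated): {(q, 19), (x, 15), (x, 21), (x, 25), (z, 10), (z, 14), (z, 8)}
Apply σ_{B ≠ 15}; surviving tuples: {(q, 19), (x, 21), (x, 25), (z, 10), (z, 14), (z, 8)}
Projecting to B, C: {(10, z), (14, z), (19, q), (21, x), (25, x), (8, z)}

{(10, z), (14, z), (19, q), (21, x), (25, x), (8, z)}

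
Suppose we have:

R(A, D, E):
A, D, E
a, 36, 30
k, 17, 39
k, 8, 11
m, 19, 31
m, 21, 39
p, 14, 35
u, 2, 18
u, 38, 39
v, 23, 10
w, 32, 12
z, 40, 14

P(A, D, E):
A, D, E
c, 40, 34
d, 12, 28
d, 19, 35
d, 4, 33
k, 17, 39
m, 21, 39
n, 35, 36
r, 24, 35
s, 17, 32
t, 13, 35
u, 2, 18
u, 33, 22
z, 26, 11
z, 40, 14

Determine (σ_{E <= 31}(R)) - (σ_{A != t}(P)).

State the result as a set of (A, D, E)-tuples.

σ[E <= 31]: keep tuples satisfying E <= 31 → {(a, 36, 30), (k, 8, 11), (m, 19, 31), (u, 2, 18), (v, 23, 10), (w, 32, 12), (z, 40, 14)}
σ[A != t]: keep tuples satisfying A != t → {(c, 40, 34), (d, 12, 28), (d, 19, 35), (d, 4, 33), (k, 17, 39), (m, 21, 39), (n, 35, 36), (r, 24, 35), (s, 17, 32), (u, 2, 18), (u, 33, 22), (z, 26, 11), (z, 40, 14)}
Taking the difference: {(a, 36, 30), (k, 8, 11), (m, 19, 31), (v, 23, 10), (w, 32, 12)}

{(a, 36, 30), (k, 8, 11), (m, 19, 31), (v, 23, 10), (w, 32, 12)}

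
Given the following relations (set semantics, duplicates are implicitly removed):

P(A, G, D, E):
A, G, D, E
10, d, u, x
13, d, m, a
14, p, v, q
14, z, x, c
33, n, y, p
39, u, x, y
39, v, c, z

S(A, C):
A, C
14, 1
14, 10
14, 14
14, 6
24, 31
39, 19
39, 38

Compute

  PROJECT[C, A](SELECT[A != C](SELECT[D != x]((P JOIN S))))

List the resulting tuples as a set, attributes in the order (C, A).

{(1, 14), (10, 14), (19, 39), (38, 39), (6, 14)}

Natural join on A: {(14, p, v, q, 1), (14, p, v, q, 10), (14, p, v, q, 14), (14, p, v, q, 6), (14, z, x, c, 1), (14, z, x, c, 10), (14, z, x, c, 14), (14, z, x, c, 6), (39, u, x, y, 19), (39, u, x, y, 38), (39, v, c, z, 19), (39, v, c, z, 38)}
Apply σ_{D != x}; surviving tuples: {(14, p, v, q, 1), (14, p, v, q, 10), (14, p, v, q, 14), (14, p, v, q, 6), (39, v, c, z, 19), (39, v, c, z, 38)}
Apply σ_{A != C}; surviving tuples: {(14, p, v, q, 1), (14, p, v, q, 10), (14, p, v, q, 6), (39, v, c, z, 19), (39, v, c, z, 38)}
Keep only column(s) C, A: {(1, 14), (10, 14), (19, 39), (38, 39), (6, 14)}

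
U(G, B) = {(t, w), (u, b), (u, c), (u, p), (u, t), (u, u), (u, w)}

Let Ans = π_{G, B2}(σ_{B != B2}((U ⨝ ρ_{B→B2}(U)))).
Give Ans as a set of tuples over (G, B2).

ρ[B→B2]: schema becomes (G, B2); tuples unchanged.
Natural join on G: {(t, w, w), (u, b, b), (u, b, c), (u, b, p), (u, b, t), (u, b, u), (u, b, w), (u, c, b), (u, c, c), (u, c, p), (u, c, t), (u, c, u), (u, c, w), (u, p, b), (u, p, c), (u, p, p), (u, p, t), (u, p, u), (u, p, w), (u, t, b), (u, t, c), (u, t, p), (u, t, t), (u, t, u), (u, t, w), (u, u, b), (u, u, c), (u, u, p), (u, u, t), (u, u, u), (u, u, w), (u, w, b), (u, w, c), (u, w, p), (u, w, t), (u, w, u), (u, w, w)}
σ[B != B2]: keep tuples satisfying B != B2 → {(u, b, c), (u, b, p), (u, b, t), (u, b, u), (u, b, w), (u, c, b), (u, c, p), (u, c, t), (u, c, u), (u, c, w), (u, p, b), (u, p, c), (u, p, t), (u, p, u), (u, p, w), (u, t, b), (u, t, c), (u, t, p), (u, t, u), (u, t, w), (u, u, b), (u, u, c), (u, u, p), (u, u, t), (u, u, w), (u, w, b), (u, w, c), (u, w, p), (u, w, t), (u, w, u)}
π_{G, B2} gives {(u, b), (u, c), (u, p), (u, t), (u, u), (u, w)} (24 duplicate(s) eliminated).

{(u, b), (u, c), (u, p), (u, t), (u, u), (u, w)}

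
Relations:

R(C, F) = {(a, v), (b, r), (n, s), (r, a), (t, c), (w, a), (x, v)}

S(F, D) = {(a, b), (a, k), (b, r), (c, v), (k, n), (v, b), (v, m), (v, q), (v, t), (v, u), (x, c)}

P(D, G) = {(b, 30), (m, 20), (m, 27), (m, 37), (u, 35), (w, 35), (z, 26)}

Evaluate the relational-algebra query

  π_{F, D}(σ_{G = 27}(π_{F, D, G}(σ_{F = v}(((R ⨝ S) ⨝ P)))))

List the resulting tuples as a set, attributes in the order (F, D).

Natural join on F: {(a, v, b), (a, v, m), (a, v, q), (a, v, t), (a, v, u), (r, a, b), (r, a, k), (t, c, v), (w, a, b), (w, a, k), (x, v, b), (x, v, m), (x, v, q), (x, v, t), (x, v, u)}
Natural join on D: {(a, v, b, 30), (a, v, m, 20), (a, v, m, 27), (a, v, m, 37), (a, v, u, 35), (r, a, b, 30), (w, a, b, 30), (x, v, b, 30), (x, v, m, 20), (x, v, m, 27), (x, v, m, 37), (x, v, u, 35)}
Filtering on F = v leaves {(a, v, b, 30), (a, v, m, 20), (a, v, m, 27), (a, v, m, 37), (a, v, u, 35), (x, v, b, 30), (x, v, m, 20), (x, v, m, 27), (x, v, m, 37), (x, v, u, 35)}.
Keep only column(s) F, D, G (5 duplicate(s) eliminated): {(v, b, 30), (v, m, 20), (v, m, 27), (v, m, 37), (v, u, 35)}
Filtering on G = 27 leaves {(v, m, 27)}.
Keep only column(s) F, D: {(v, m)}

{(v, m)}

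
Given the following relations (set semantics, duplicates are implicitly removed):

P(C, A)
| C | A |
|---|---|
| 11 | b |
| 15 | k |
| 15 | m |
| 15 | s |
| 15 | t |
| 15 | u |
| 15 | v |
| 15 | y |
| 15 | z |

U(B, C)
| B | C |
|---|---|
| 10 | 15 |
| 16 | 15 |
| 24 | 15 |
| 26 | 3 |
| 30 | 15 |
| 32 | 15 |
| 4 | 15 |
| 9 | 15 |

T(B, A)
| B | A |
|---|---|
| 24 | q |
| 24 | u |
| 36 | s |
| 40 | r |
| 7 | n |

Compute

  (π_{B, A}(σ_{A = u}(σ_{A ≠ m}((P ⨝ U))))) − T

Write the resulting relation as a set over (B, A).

{(10, u), (16, u), (30, u), (32, u), (4, u), (9, u)}

P ⋈ U (natural join on C): {(15, k, 10), (15, k, 16), (15, k, 24), (15, k, 30), (15, k, 32), (15, k, 4), (15, k, 9), (15, m, 10), (15, m, 16), (15, m, 24), (15, m, 30), (15, m, 32), (15, m, 4), (15, m, 9), (15, s, 10), (15, s, 16), (15, s, 24), (15, s, 30), (15, s, 32), (15, s, 4), (15, s, 9), (15, t, 10), (15, t, 16), (15, t, 24), (15, t, 30), (15, t, 32), (15, t, 4), (15, t, 9), (15, u, 10), (15, u, 16), (15, u, 24), (15, u, 30), (15, u, 32), (15, u, 4), (15, u, 9), (15, v, 10), (15, v, 16), (15, v, 24), (15, v, 30), (15, v, 32), (15, v, 4), (15, v, 9), (15, y, 10), (15, y, 16), (15, y, 24), (15, y, 30), (15, y, 32), (15, y, 4), (15, y, 9), (15, z, 10), (15, z, 16), (15, z, 24), (15, z, 30), (15, z, 32), (15, z, 4), (15, z, 9)}
σ[A ≠ m]: keep tuples satisfying A ≠ m → {(15, k, 10), (15, k, 16), (15, k, 24), (15, k, 30), (15, k, 32), (15, k, 4), (15, k, 9), (15, s, 10), (15, s, 16), (15, s, 24), (15, s, 30), (15, s, 32), (15, s, 4), (15, s, 9), (15, t, 10), (15, t, 16), (15, t, 24), (15, t, 30), (15, t, 32), (15, t, 4), (15, t, 9), (15, u, 10), (15, u, 16), (15, u, 24), (15, u, 30), (15, u, 32), (15, u, 4), (15, u, 9), (15, v, 10), (15, v, 16), (15, v, 24), (15, v, 30), (15, v, 32), (15, v, 4), (15, v, 9), (15, y, 10), (15, y, 16), (15, y, 24), (15, y, 30), (15, y, 32), (15, y, 4), (15, y, 9), (15, z, 10), (15, z, 16), (15, z, 24), (15, z, 30), (15, z, 32), (15, z, 4), (15, z, 9)}
σ[A = u]: keep tuples satisfying A = u → {(15, u, 10), (15, u, 16), (15, u, 24), (15, u, 30), (15, u, 32), (15, u, 4), (15, u, 9)}
π_{B, A} gives {(10, u), (16, u), (24, u), (30, u), (32, u), (4, u), (9, u)}.
Difference: {(10, u), (16, u), (24, u), (30, u), (32, u), (4, u), (9, u)} with {(24, q), (24, u), (36, s), (40, r), (7, n)} → {(10, u), (16, u), (30, u), (32, u), (4, u), (9, u)}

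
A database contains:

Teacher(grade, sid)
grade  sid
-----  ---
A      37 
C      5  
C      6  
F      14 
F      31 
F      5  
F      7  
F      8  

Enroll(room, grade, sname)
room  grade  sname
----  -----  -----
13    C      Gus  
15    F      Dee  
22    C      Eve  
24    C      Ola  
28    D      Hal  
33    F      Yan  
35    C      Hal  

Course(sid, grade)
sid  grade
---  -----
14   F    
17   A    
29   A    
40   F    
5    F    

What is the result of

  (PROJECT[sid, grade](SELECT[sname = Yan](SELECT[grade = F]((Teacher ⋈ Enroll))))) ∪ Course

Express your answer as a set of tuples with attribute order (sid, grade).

Joining Teacher and Enroll on grade yields {(C, 5, 13, Gus), (C, 5, 22, Eve), (C, 5, 24, Ola), (C, 5, 35, Hal), (C, 6, 13, Gus), (C, 6, 22, Eve), (C, 6, 24, Ola), (C, 6, 35, Hal), (F, 14, 15, Dee), (F, 14, 33, Yan), (F, 31, 15, Dee), (F, 31, 33, Yan), (F, 5, 15, Dee), (F, 5, 33, Yan), (F, 7, 15, Dee), (F, 7, 33, Yan), (F, 8, 15, Dee), (F, 8, 33, Yan)}.
σ[grade = F]: keep tuples satisfying grade = F → {(F, 14, 15, Dee), (F, 14, 33, Yan), (F, 31, 15, Dee), (F, 31, 33, Yan), (F, 5, 15, Dee), (F, 5, 33, Yan), (F, 7, 15, Dee), (F, 7, 33, Yan), (F, 8, 15, Dee), (F, 8, 33, Yan)}
σ[sname = Yan]: keep tuples satisfying sname = Yan → {(F, 14, 33, Yan), (F, 31, 33, Yan), (F, 5, 33, Yan), (F, 7, 33, Yan), (F, 8, 33, Yan)}
π[sid, grade]: project onto (sid, grade) → {(14, F), (31, F), (5, F), (7, F), (8, F)}
Set union of the two operands is {(14, F), (17, A), (29, A), (31, F), (40, F), (5, F), (7, F), (8, F)}.

{(14, F), (17, A), (29, A), (31, F), (40, F), (5, F), (7, F), (8, F)}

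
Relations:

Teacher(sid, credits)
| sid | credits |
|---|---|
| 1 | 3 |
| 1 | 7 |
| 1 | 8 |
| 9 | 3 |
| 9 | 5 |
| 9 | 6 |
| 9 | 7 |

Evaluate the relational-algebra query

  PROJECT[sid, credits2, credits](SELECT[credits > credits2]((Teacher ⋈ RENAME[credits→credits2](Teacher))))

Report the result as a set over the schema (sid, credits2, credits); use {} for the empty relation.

{(1, 3, 7), (1, 3, 8), (1, 7, 8), (9, 3, 5), (9, 3, 6), (9, 3, 7), (9, 5, 6), (9, 5, 7), (9, 6, 7)}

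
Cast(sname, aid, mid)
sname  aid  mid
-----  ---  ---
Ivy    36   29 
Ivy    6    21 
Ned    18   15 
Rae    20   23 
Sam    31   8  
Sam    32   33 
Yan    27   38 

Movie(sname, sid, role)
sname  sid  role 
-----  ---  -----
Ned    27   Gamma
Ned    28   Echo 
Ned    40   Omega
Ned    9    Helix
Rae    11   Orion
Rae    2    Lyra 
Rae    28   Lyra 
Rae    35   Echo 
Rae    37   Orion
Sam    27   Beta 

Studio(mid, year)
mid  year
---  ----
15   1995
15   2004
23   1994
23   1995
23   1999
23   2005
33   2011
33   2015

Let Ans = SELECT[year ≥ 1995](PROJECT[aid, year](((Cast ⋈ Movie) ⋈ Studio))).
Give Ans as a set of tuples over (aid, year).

{(18, 1995), (18, 2004), (20, 1995), (20, 1999), (20, 2005), (32, 2011), (32, 2015)}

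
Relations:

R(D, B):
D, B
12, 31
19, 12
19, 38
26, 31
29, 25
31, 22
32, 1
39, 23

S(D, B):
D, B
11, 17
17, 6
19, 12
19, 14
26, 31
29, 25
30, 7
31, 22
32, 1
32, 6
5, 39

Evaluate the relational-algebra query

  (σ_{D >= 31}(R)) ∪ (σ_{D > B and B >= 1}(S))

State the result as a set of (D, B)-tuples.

{(17, 6), (19, 12), (19, 14), (29, 25), (30, 7), (31, 22), (32, 1), (32, 6), (39, 23)}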